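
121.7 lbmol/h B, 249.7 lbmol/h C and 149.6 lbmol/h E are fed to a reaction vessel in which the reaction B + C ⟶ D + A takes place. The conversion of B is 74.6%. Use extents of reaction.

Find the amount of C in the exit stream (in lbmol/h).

B reacted = 0.746 × 121.7 = 90.79 lbmol/h; ν_B = −1, so ξ = 90.79/1 = 90.79 lbmol/h.
Outlet amounts (n = n₀ + ν ξ):
  B: 121.7 − 1(90.79) = 30.91
  C: 249.7 − 1(90.79) = 158.9
  D: 0 + 1(90.79) = 90.79
  A: 0 + 1(90.79) = 90.79
  E: 149.6 (inert)

159 lbmol/h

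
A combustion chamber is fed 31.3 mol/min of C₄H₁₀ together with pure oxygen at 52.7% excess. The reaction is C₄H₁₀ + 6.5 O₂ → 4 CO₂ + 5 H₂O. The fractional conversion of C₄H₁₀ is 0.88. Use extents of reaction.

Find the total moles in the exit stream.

Stoichiometric O₂ = 6.5 × 31.3 = 203.5 mol/min; O₂ fed = 203.5 × 1.527 = 310.7 mol/min.
Fuel reacted = 0.88 × 31.3 → ξ = 27.54 mol/min.
Outlet (n = n₀ + ν ξ):
  C₄H₁₀: 31.3 − 1(27.54) = 3.756
  O₂: 310.7 − 6.5(27.54) = 131.6
  CO₂: 0 + 4(27.54) = 110.2
  H₂O: 0 + 5(27.54) = 137.7
Total out = 3.756 + 131.6 + 110.2 + 137.7 = 383.3 mol/min.

383 mol/min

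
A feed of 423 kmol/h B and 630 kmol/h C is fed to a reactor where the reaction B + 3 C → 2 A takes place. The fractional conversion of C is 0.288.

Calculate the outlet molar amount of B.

363 kmol/h

C reacted = 0.288 × 630 = 181.4 kmol/h; ν_C = −3, so ξ = 181.4/3 = 60.48 kmol/h.
Outlet amounts (n = n₀ + ν ξ):
  B: 423 − 1(60.48) = 362.5
  C: 630 − 3(60.48) = 448.6
  A: 0 + 2(60.48) = 121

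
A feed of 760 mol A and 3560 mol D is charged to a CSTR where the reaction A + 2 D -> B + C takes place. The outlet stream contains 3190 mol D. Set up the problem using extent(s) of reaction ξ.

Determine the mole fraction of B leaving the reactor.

0.0447

For D: n = n₀ − 2ξ → 3190 = 3560 − 2ξ, giving ξ = 185 mol.
Outlet amounts (n = n₀ + ν ξ):
  A: 760 − 1(185) = 575
  D: 3560 − 2(185) = 3190
  B: 0 + 1(185) = 185
  C: 0 + 1(185) = 185
Total out = 4135 mol; y_B = 185 / 4135 = 0.04474.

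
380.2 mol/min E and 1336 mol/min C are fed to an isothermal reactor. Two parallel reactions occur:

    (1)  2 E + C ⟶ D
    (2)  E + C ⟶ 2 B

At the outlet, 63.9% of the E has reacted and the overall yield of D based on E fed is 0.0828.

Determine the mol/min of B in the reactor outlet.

360 mol/min

Yield of D: 1ξ₁ / 380.2 = 0.0828 → ξ₁ = 31.48 mol/min.
Conversion of E: 2ξ₁ + 1ξ₂ = 0.639 × 380.2 = 242.9 → ξ₂ = 180 mol/min.
Outlet amounts (n = n₀ + Σ ν·ξ):
  E: 380.2 − 2(31.48) − 1(180) = 137.3
  C: 1336 − 1(31.48) − 1(180) = 1125
  D: 0 + 1(31.48) = 31.48
  B: 0 + 2(180) = 360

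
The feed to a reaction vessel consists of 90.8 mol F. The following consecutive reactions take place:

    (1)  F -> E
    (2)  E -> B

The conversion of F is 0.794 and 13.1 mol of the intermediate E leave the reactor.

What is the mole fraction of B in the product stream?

Conversion of F: F consumed = 1ξ₁ = 0.794 × 90.8 → ξ₁ = 72.1 mol.
E balance: n_E = 0 + 1ξ₁ − 1ξ₂ = 13.1 → ξ₂ = (1·72.1 − 13.1)/1 = 59 mol.
Outlet amounts (n = n₀ + Σ ν·ξ):
  F: 90.8 − 1(72.1) = 18.7
  E: 0 + 1(72.1) − 1(59) = 13.1
  B: 0 + 1(59) = 59
Total out = 90.8 mol; y_B = 59 / 90.8 = 0.6497.

0.65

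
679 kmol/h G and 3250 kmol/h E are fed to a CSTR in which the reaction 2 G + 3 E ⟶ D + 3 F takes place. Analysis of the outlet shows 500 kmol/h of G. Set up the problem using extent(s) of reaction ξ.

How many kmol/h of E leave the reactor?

For G: n = n₀ − 2ξ → 500 = 679 − 2ξ, giving ξ = 89.5 kmol/h.
Outlet amounts (n = n₀ + ν ξ):
  G: 679 − 2(89.5) = 500
  E: 3250 − 3(89.5) = 2982
  D: 0 + 1(89.5) = 89.5
  F: 0 + 3(89.5) = 268.5

2980 kmol/h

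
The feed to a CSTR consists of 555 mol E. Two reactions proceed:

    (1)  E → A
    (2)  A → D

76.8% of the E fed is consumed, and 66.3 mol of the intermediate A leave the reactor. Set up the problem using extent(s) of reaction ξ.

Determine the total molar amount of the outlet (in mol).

555 mol

Conversion of E: E consumed = 1ξ₁ = 0.768 × 555 → ξ₁ = 426.2 mol.
A balance: n_A = 0 + 1ξ₁ − 1ξ₂ = 66.3 → ξ₂ = (1·426.2 − 66.3)/1 = 359.9 mol.
Outlet amounts (n = n₀ + Σ ν·ξ):
  E: 555 − 1(426.2) = 128.8
  A: 0 + 1(426.2) − 1(359.9) = 66.3
  D: 0 + 1(359.9) = 359.9
Total out = 128.8 + 66.3 + 359.9 = 555 mol.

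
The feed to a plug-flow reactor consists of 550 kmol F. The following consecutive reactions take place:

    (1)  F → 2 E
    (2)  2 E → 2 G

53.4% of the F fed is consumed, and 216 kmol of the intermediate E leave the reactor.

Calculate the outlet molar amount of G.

Conversion of F: F consumed = 1ξ₁ = 0.534 × 550 → ξ₁ = 293.7 kmol.
E balance: n_E = 0 + 2ξ₁ − 2ξ₂ = 216 → ξ₂ = (2·293.7 − 216)/2 = 185.7 kmol.
Outlet amounts (n = n₀ + Σ ν·ξ):
  F: 550 − 1(293.7) = 256.3
  E: 0 + 2(293.7) − 2(185.7) = 216
  G: 0 + 2(185.7) = 371.4

371 kmol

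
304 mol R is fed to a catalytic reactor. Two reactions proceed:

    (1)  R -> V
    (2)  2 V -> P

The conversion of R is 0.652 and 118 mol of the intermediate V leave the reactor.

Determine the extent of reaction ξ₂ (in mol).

ξ₂ = 40.1 mol

Conversion of R: R consumed = 1ξ₁ = 0.652 × 304 → ξ₁ = 198.2 mol.
V balance: n_V = 0 + 1ξ₁ − 2ξ₂ = 118 → ξ₂ = (1·198.2 − 118)/2 = 40.1 mol.
Outlet amounts (n = n₀ + Σ ν·ξ):
  R: 304 − 1(198.2) = 105.8
  V: 0 + 1(198.2) − 2(40.1) = 118
  P: 0 + 1(40.1) = 40.1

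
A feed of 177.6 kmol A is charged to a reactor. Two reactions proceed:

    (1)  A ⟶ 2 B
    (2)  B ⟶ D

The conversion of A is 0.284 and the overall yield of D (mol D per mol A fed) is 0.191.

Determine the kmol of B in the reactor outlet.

67 kmol

Conversion of A: A consumed = 1ξ₁ = 0.284 × 177.6 → ξ₁ = 50.44 kmol.
Yield of D: 1ξ₂ / 177.6 = 0.191 → ξ₂ = 33.92 kmol.
Outlet amounts (n = n₀ + Σ ν·ξ):
  A: 177.6 − 1(50.44) = 127.2
  B: 0 + 2(50.44) − 1(33.92) = 66.96
  D: 0 + 1(33.92) = 33.92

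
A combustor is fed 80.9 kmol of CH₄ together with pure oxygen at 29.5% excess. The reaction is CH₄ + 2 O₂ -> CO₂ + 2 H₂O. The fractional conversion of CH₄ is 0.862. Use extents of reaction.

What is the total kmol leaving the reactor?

290 kmol

Stoichiometric O₂ = 2 × 80.9 = 161.8 kmol; O₂ fed = 161.8 × 1.295 = 209.5 kmol.
Fuel reacted = 0.862 × 80.9 → ξ = 69.74 kmol.
Outlet (n = n₀ + ν ξ):
  CH₄: 80.9 − 1(69.74) = 11.16
  O₂: 209.5 − 2(69.74) = 70.06
  CO₂: 0 + 1(69.74) = 69.74
  H₂O: 0 + 2(69.74) = 139.5
Total out = 11.16 + 70.06 + 69.74 + 139.5 = 290.4 kmol.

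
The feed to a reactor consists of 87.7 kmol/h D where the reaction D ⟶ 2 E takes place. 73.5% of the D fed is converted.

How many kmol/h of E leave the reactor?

D reacted = 0.735 × 87.7 = 64.46 kmol/h; ν_D = −1, so ξ = 64.46/1 = 64.46 kmol/h.
Outlet amounts (n = n₀ + ν ξ):
  D: 87.7 − 1(64.46) = 23.24
  E: 0 + 2(64.46) = 128.9

129 kmol/h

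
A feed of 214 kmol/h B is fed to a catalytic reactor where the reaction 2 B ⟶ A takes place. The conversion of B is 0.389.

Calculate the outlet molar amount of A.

B reacted = 0.389 × 214 = 83.25 kmol/h; ν_B = −2, so ξ = 83.25/2 = 41.62 kmol/h.
Outlet amounts (n = n₀ + ν ξ):
  B: 214 − 2(41.62) = 130.8
  A: 0 + 1(41.62) = 41.62

41.6 kmol/h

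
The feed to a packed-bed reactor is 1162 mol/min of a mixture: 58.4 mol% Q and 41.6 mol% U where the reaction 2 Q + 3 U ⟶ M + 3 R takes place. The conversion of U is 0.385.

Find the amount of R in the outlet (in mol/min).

U reacted = 0.385 × 483.4 = 186.1 mol/min; ν_U = −3, so ξ = 186.1/3 = 62.04 mol/min.
Outlet amounts (n = n₀ + ν ξ):
  Q: 678.6 − 2(62.04) = 554.5
  U: 483.4 − 3(62.04) = 297.3
  M: 0 + 1(62.04) = 62.04
  R: 0 + 3(62.04) = 186.1

186 mol/min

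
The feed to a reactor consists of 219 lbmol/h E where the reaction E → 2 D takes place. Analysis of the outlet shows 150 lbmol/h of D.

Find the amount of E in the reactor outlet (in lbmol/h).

144 lbmol/h

For D: n = n₀ + 2ξ → 150 = 0 + 2ξ, giving ξ = 75 lbmol/h.
Outlet amounts (n = n₀ + ν ξ):
  E: 219 − 1(75) = 144
  D: 0 + 2(75) = 150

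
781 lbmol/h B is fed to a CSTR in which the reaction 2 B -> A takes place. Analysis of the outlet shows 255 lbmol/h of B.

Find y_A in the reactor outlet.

For B: n = n₀ − 2ξ → 255 = 781 − 2ξ, giving ξ = 263 lbmol/h.
Outlet amounts (n = n₀ + ν ξ):
  B: 781 − 2(263) = 255
  A: 0 + 1(263) = 263
Total out = 518 lbmol/h; y_A = 263 / 518 = 0.5077.

0.508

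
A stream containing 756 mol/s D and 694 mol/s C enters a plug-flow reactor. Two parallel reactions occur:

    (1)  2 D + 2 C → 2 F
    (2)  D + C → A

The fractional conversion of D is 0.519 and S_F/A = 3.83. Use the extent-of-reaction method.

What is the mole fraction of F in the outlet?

0.294

Conversion of D: D consumed = 0.519 × 756 = 392.4 mol/s = 2ξ₁ + 1ξ₂.
Selectivity: 2ξ₁ / (1ξ₂) = 3.83 → ξ₁ = 1.915 ξ₂.
Substitute: (2·1.915 + 1) ξ₂ = 392.4 → ξ₂ = 81.23 mol/s, ξ₁ = 155.6 mol/s.
Outlet amounts (n = n₀ + Σ ν·ξ):
  D: 756 − 2(155.6) − 1(81.23) = 363.6
  C: 694 − 2(155.6) − 1(81.23) = 301.6
  F: 0 + 2(155.6) = 311.1
  A: 0 + 1(81.23) = 81.23
Total out = 1058 mol/s; y_F = 311.1 / 1058 = 0.2942.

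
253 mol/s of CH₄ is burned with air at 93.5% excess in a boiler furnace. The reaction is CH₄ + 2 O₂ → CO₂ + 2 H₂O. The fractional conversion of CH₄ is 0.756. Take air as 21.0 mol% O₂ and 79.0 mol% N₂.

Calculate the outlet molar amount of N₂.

Stoichiometric O₂ = 2 × 253 = 506 mol/s; O₂ fed = 506 × 1.935 = 979.1 mol/s.
N₂ fed = 979.1 × 79/21 = 3683 mol/s.
Fuel reacted = 0.756 × 253 → ξ = 191.3 mol/s.
Outlet (n = n₀ + ν ξ):
  CH₄: 253 − 1(191.3) = 61.73
  O₂: 979.1 − 2(191.3) = 596.6
  N₂: 3683 (inert)
  CO₂: 0 + 1(191.3) = 191.3
  H₂O: 0 + 2(191.3) = 382.5

3680 mol/s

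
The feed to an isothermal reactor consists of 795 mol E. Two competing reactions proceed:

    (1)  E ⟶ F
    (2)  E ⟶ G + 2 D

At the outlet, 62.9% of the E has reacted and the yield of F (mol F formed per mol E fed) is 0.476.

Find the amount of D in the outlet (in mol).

Yield of F: 1ξ₁ / 795 = 0.476 → ξ₁ = 378.4 mol.
Conversion of E: 1ξ₁ + 1ξ₂ = 0.629 × 795 = 500.1 → ξ₂ = 121.6 mol.
Outlet amounts (n = n₀ + Σ ν·ξ):
  E: 795 − 1(378.4) − 1(121.6) = 294.9
  F: 0 + 1(378.4) = 378.4
  G: 0 + 1(121.6) = 121.6
  D: 0 + 2(121.6) = 243.3

243 mol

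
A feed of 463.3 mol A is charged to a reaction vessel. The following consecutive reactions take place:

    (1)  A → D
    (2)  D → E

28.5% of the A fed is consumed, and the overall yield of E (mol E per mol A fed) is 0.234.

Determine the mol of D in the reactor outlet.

23.6 mol

Conversion of A: A consumed = 1ξ₁ = 0.285 × 463.3 → ξ₁ = 132 mol.
Yield of E: 1ξ₂ / 463.3 = 0.234 → ξ₂ = 108.4 mol.
Outlet amounts (n = n₀ + Σ ν·ξ):
  A: 463.3 − 1(132) = 331.3
  D: 0 + 1(132) − 1(108.4) = 23.63
  E: 0 + 1(108.4) = 108.4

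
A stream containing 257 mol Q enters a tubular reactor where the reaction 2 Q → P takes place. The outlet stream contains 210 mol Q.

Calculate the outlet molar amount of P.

For Q: n = n₀ − 2ξ → 210 = 257 − 2ξ, giving ξ = 23.5 mol.
Outlet amounts (n = n₀ + ν ξ):
  Q: 257 − 2(23.5) = 210
  P: 0 + 1(23.5) = 23.5

23.5 mol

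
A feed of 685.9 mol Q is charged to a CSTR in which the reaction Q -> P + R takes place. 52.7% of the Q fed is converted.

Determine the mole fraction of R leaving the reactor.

Q reacted = 0.527 × 685.9 = 361.5 mol; ν_Q = −1, so ξ = 361.5/1 = 361.5 mol.
Outlet amounts (n = n₀ + ν ξ):
  Q: 685.9 − 1(361.5) = 324.4
  P: 0 + 1(361.5) = 361.5
  R: 0 + 1(361.5) = 361.5
Total out = 1047 mol; y_R = 361.5 / 1047 = 0.3451.

0.345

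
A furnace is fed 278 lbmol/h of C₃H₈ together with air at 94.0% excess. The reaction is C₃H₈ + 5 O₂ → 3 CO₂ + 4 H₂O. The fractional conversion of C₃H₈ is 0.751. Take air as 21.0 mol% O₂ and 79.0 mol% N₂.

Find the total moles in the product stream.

Stoichiometric O₂ = 5 × 278 = 1390 lbmol/h; O₂ fed = 1390 × 1.940 = 2697 lbmol/h.
N₂ fed = 2697 × 79/21 = 10140 lbmol/h.
Fuel reacted = 0.751 × 278 → ξ = 208.8 lbmol/h.
Outlet (n = n₀ + ν ξ):
  C₃H₈: 278 − 1(208.8) = 69.22
  O₂: 2697 − 5(208.8) = 1653
  N₂: 10140 (inert)
  CO₂: 0 + 3(208.8) = 626.3
  H₂O: 0 + 4(208.8) = 835.1
Total out = 69.22 + 1653 + 10140 + 626.3 + 835.1 = 13330 lbmol/h.

13300 lbmol/h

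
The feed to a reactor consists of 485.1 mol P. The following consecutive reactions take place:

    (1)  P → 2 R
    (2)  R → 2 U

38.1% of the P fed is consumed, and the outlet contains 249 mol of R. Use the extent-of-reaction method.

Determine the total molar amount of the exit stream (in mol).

Conversion of P: P consumed = 1ξ₁ = 0.381 × 485.1 → ξ₁ = 184.8 mol.
R balance: n_R = 0 + 2ξ₁ − 1ξ₂ = 249 → ξ₂ = (2·184.8 − 249)/1 = 120.6 mol.
Outlet amounts (n = n₀ + Σ ν·ξ):
  P: 485.1 − 1(184.8) = 300.3
  R: 0 + 2(184.8) − 1(120.6) = 249
  U: 0 + 2(120.6) = 241.3
Total out = 300.3 + 249 + 241.3 = 790.6 mol.

791 mol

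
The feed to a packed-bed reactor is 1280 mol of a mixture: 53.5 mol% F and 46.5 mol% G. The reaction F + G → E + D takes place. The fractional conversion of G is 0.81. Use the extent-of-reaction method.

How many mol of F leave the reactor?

203 mol

G reacted = 0.81 × 595.2 = 482.1 mol; ν_G = −1, so ξ = 482.1/1 = 482.1 mol.
Outlet amounts (n = n₀ + ν ξ):
  F: 684.8 − 1(482.1) = 202.7
  G: 595.2 − 1(482.1) = 113.1
  E: 0 + 1(482.1) = 482.1
  D: 0 + 1(482.1) = 482.1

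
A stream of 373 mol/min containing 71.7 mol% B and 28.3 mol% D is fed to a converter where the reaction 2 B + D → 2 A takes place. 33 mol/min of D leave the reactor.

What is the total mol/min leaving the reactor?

For D: n = n₀ − 1ξ → 33 = 105.6 − 1ξ, giving ξ = 72.56 mol/min.
Outlet amounts (n = n₀ + ν ξ):
  B: 267.4 − 2(72.56) = 122.3
  D: 105.6 − 1(72.56) = 33
  A: 0 + 2(72.56) = 145.1
Total out = 122.3 + 33 + 145.1 = 300.4 mol/min.

300 mol/min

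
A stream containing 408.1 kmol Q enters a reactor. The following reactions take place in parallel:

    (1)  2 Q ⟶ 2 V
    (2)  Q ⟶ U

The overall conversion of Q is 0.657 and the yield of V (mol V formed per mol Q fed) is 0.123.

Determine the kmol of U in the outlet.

218 kmol

Yield of V: 2ξ₁ / 408.1 = 0.123 → ξ₁ = 25.1 kmol.
Conversion of Q: 2ξ₁ + 1ξ₂ = 0.657 × 408.1 = 268.1 → ξ₂ = 217.9 kmol.
Outlet amounts (n = n₀ + Σ ν·ξ):
  Q: 408.1 − 2(25.1) − 1(217.9) = 140
  V: 0 + 2(25.1) = 50.2
  U: 0 + 1(217.9) = 217.9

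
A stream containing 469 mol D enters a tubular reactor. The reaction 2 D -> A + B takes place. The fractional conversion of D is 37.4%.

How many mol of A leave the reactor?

D reacted = 0.374 × 469 = 175.4 mol; ν_D = −2, so ξ = 175.4/2 = 87.7 mol.
Outlet amounts (n = n₀ + ν ξ):
  D: 469 − 2(87.7) = 293.6
  A: 0 + 1(87.7) = 87.7
  B: 0 + 1(87.7) = 87.7

87.7 mol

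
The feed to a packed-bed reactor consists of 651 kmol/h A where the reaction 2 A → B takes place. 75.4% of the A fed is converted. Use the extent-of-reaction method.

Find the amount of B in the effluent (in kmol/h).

245 kmol/h

A reacted = 0.754 × 651 = 490.9 kmol/h; ν_A = −2, so ξ = 490.9/2 = 245.4 kmol/h.
Outlet amounts (n = n₀ + ν ξ):
  A: 651 − 2(245.4) = 160.1
  B: 0 + 1(245.4) = 245.4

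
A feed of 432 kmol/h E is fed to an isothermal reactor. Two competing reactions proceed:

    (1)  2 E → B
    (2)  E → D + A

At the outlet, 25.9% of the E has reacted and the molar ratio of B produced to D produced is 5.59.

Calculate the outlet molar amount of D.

Conversion of E: E consumed = 0.259 × 432 = 111.9 kmol/h = 2ξ₁ + 1ξ₂.
Selectivity: 1ξ₁ / (1ξ₂) = 5.59 → ξ₁ = 5.59 ξ₂.
Substitute: (2·5.59 + 1) ξ₂ = 111.9 → ξ₂ = 9.186 kmol/h, ξ₁ = 51.35 kmol/h.
Outlet amounts (n = n₀ + Σ ν·ξ):
  E: 432 − 2(51.35) − 1(9.186) = 320.1
  B: 0 + 1(51.35) = 51.35
  D: 0 + 1(9.186) = 9.186
  A: 0 + 1(9.186) = 9.186

9.19 kmol/h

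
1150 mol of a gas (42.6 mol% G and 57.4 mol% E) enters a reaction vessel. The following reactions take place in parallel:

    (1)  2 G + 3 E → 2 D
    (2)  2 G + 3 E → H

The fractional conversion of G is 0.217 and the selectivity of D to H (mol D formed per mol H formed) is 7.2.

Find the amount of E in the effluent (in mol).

501 mol

Conversion of G: G consumed = 0.217 × 489.9 = 106.3 mol = 2ξ₁ + 2ξ₂.
Selectivity: 2ξ₁ / (1ξ₂) = 7.2 → ξ₁ = 3.6 ξ₂.
Substitute: (2·3.6 + 2) ξ₂ = 106.3 → ξ₂ = 11.56 mol, ξ₁ = 41.6 mol.
Outlet amounts (n = n₀ + Σ ν·ξ):
  G: 489.9 − 2(41.6) − 2(11.56) = 383.6
  E: 660.1 − 3(41.6) − 3(11.56) = 500.6
  D: 0 + 2(41.6) = 83.2
  H: 0 + 1(11.56) = 11.56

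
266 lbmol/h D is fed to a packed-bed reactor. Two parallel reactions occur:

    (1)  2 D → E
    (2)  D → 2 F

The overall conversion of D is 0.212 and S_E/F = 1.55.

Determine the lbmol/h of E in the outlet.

24.3 lbmol/h

Conversion of D: D consumed = 0.212 × 266 = 56.39 lbmol/h = 2ξ₁ + 1ξ₂.
Selectivity: 1ξ₁ / (2ξ₂) = 1.55 → ξ₁ = 3.1 ξ₂.
Substitute: (2·3.1 + 1) ξ₂ = 56.39 → ξ₂ = 7.832 lbmol/h, ξ₁ = 24.28 lbmol/h.
Outlet amounts (n = n₀ + Σ ν·ξ):
  D: 266 − 2(24.28) − 1(7.832) = 209.6
  E: 0 + 1(24.28) = 24.28
  F: 0 + 2(7.832) = 15.66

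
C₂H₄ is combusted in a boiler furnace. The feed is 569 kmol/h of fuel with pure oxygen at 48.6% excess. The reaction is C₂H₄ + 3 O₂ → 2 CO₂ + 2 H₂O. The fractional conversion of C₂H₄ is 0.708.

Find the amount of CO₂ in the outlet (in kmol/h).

806 kmol/h

Stoichiometric O₂ = 3 × 569 = 1707 kmol/h; O₂ fed = 1707 × 1.486 = 2537 kmol/h.
Fuel reacted = 0.708 × 569 → ξ = 402.9 kmol/h.
Outlet (n = n₀ + ν ξ):
  C₂H₄: 569 − 1(402.9) = 166.1
  O₂: 2537 − 3(402.9) = 1328
  CO₂: 0 + 2(402.9) = 805.7
  H₂O: 0 + 2(402.9) = 805.7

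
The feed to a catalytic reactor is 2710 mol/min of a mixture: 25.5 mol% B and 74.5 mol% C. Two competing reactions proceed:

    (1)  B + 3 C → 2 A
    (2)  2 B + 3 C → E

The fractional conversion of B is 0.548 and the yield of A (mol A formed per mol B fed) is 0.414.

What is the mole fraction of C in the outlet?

Yield of A: 2ξ₁ / 691 = 0.414 → ξ₁ = 143 mol/min.
Conversion of B: 1ξ₁ + 2ξ₂ = 0.548 × 691 = 378.7 → ξ₂ = 117.8 mol/min.
Outlet amounts (n = n₀ + Σ ν·ξ):
  B: 691 − 1(143) − 2(117.8) = 312.4
  C: 2019 − 3(143) − 3(117.8) = 1236
  A: 0 + 2(143) = 286.1
  E: 0 + 1(117.8) = 117.8
Total out = 1953 mol/min; y_C = 1236 / 1953 = 0.6332.

0.633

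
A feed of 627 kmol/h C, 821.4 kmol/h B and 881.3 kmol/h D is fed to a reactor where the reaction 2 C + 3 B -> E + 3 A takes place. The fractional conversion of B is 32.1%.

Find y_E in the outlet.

B reacted = 0.321 × 821.4 = 263.7 kmol/h; ν_B = −3, so ξ = 263.7/3 = 87.89 kmol/h.
Outlet amounts (n = n₀ + ν ξ):
  C: 627 − 2(87.89) = 451.2
  B: 821.4 − 3(87.89) = 557.7
  E: 0 + 1(87.89) = 87.89
  A: 0 + 3(87.89) = 263.7
  D: 881.3 (inert)
Total out = 2242 kmol/h; y_E = 87.89 / 2242 = 0.0392.

0.0392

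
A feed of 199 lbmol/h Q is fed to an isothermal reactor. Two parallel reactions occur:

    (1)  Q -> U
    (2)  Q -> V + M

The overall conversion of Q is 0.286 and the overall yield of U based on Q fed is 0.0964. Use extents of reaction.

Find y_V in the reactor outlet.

Yield of U: 1ξ₁ / 199 = 0.0964 → ξ₁ = 19.18 lbmol/h.
Conversion of Q: 1ξ₁ + 1ξ₂ = 0.286 × 199 = 56.91 → ξ₂ = 37.73 lbmol/h.
Outlet amounts (n = n₀ + Σ ν·ξ):
  Q: 199 − 1(19.18) − 1(37.73) = 142.1
  U: 0 + 1(19.18) = 19.18
  V: 0 + 1(37.73) = 37.73
  M: 0 + 1(37.73) = 37.73
Total out = 236.7 lbmol/h; y_V = 37.73 / 236.7 = 0.1594.

0.159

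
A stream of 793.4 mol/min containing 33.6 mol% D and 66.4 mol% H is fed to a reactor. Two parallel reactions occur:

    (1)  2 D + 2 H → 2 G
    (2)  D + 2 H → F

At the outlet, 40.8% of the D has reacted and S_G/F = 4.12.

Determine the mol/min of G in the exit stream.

87.5 mol/min

Conversion of D: D consumed = 0.408 × 266.6 = 108.8 mol/min = 2ξ₁ + 1ξ₂.
Selectivity: 2ξ₁ / (1ξ₂) = 4.12 → ξ₁ = 2.06 ξ₂.
Substitute: (2·2.06 + 1) ξ₂ = 108.8 → ξ₂ = 21.24 mol/min, ξ₁ = 43.76 mol/min.
Outlet amounts (n = n₀ + Σ ν·ξ):
  D: 266.6 − 2(43.76) − 1(21.24) = 157.8
  H: 526.8 − 2(43.76) − 2(21.24) = 396.8
  G: 0 + 2(43.76) = 87.52
  F: 0 + 1(21.24) = 21.24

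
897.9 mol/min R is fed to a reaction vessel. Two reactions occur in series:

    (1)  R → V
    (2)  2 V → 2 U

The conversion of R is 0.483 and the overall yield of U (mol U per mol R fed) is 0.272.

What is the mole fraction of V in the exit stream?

Conversion of R: R consumed = 1ξ₁ = 0.483 × 897.9 → ξ₁ = 433.7 mol/min.
Yield of U: 2ξ₂ / 897.9 = 0.272 → ξ₂ = 122.1 mol/min.
Outlet amounts (n = n₀ + Σ ν·ξ):
  R: 897.9 − 1(433.7) = 464.2
  V: 0 + 1(433.7) − 2(122.1) = 189.5
  U: 0 + 2(122.1) = 244.2
Total out = 897.9 mol/min; y_V = 189.5 / 897.9 = 0.211.

0.211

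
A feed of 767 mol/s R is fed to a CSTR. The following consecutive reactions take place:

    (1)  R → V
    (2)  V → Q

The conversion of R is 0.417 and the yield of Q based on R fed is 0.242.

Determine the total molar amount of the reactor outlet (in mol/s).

Conversion of R: R consumed = 1ξ₁ = 0.417 × 767 → ξ₁ = 319.8 mol/s.
Yield of Q: 1ξ₂ / 767 = 0.242 → ξ₂ = 185.6 mol/s.
Outlet amounts (n = n₀ + Σ ν·ξ):
  R: 767 − 1(319.8) = 447.2
  V: 0 + 1(319.8) − 1(185.6) = 134.2
  Q: 0 + 1(185.6) = 185.6
Total out = 447.2 + 134.2 + 185.6 = 767 mol/s.

767 mol/s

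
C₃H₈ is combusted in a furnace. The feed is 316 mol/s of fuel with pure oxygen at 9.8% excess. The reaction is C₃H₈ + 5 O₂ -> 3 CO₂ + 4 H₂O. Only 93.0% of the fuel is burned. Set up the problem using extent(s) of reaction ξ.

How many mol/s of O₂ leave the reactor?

265 mol/s

Stoichiometric O₂ = 5 × 316 = 1580 mol/s; O₂ fed = 1580 × 1.098 = 1735 mol/s.
Fuel reacted = 0.93 × 316 → ξ = 293.9 mol/s.
Outlet (n = n₀ + ν ξ):
  C₃H₈: 316 − 1(293.9) = 22.12
  O₂: 1735 − 5(293.9) = 265.4
  CO₂: 0 + 3(293.9) = 881.6
  H₂O: 0 + 4(293.9) = 1176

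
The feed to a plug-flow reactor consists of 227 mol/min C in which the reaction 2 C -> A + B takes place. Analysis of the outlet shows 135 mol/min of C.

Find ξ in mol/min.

For C: n = n₀ − 2ξ → 135 = 227 − 2ξ, giving ξ = 46 mol/min.
Outlet amounts (n = n₀ + ν ξ):
  C: 227 − 2(46) = 135
  A: 0 + 1(46) = 46
  B: 0 + 1(46) = 46

ξ = 46 mol/min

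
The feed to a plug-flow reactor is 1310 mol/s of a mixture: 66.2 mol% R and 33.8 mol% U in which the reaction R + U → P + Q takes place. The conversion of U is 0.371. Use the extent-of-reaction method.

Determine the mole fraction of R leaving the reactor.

0.537

U reacted = 0.371 × 442.8 = 164.3 mol/s; ν_U = −1, so ξ = 164.3/1 = 164.3 mol/s.
Outlet amounts (n = n₀ + ν ξ):
  R: 867.2 − 1(164.3) = 702.9
  U: 442.8 − 1(164.3) = 278.5
  P: 0 + 1(164.3) = 164.3
  Q: 0 + 1(164.3) = 164.3
Total out = 1310 mol/s; y_R = 702.9 / 1310 = 0.5366.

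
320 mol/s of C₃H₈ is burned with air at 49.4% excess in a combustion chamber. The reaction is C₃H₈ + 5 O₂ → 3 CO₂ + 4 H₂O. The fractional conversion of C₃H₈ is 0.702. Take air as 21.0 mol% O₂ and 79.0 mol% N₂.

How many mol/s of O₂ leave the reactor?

Stoichiometric O₂ = 5 × 320 = 1600 mol/s; O₂ fed = 1600 × 1.494 = 2390 mol/s.
N₂ fed = 2390 × 79/21 = 8992 mol/s.
Fuel reacted = 0.702 × 320 → ξ = 224.6 mol/s.
Outlet (n = n₀ + ν ξ):
  C₃H₈: 320 − 1(224.6) = 95.36
  O₂: 2390 − 5(224.6) = 1267
  N₂: 8992 (inert)
  CO₂: 0 + 3(224.6) = 673.9
  H₂O: 0 + 4(224.6) = 898.6

1270 mol/s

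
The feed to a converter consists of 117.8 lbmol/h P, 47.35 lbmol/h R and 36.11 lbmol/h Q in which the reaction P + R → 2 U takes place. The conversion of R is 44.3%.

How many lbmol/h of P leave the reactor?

R reacted = 0.443 × 47.35 = 20.98 lbmol/h; ν_R = −1, so ξ = 20.98/1 = 20.98 lbmol/h.
Outlet amounts (n = n₀ + ν ξ):
  P: 117.8 − 1(20.98) = 96.82
  R: 47.35 − 1(20.98) = 26.37
  U: 0 + 2(20.98) = 41.95
  Q: 36.11 (inert)

96.8 lbmol/h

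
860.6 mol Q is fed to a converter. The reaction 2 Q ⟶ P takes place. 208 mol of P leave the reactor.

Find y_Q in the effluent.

For P: n = n₀ + 1ξ → 208 = 0 + 1ξ, giving ξ = 208 mol.
Outlet amounts (n = n₀ + ν ξ):
  Q: 860.6 − 2(208) = 444.6
  P: 0 + 1(208) = 208
Total out = 652.6 mol; y_Q = 444.6 / 652.6 = 0.6813.

0.681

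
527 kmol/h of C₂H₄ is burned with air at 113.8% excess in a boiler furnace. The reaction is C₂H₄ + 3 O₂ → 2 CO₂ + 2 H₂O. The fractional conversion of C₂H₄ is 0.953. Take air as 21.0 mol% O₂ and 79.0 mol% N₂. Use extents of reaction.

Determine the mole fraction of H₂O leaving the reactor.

0.0604

Stoichiometric O₂ = 3 × 527 = 1581 kmol/h; O₂ fed = 1581 × 2.138 = 3380 kmol/h.
N₂ fed = 3380 × 79/21 = 12720 kmol/h.
Fuel reacted = 0.953 × 527 → ξ = 502.2 kmol/h.
Outlet (n = n₀ + ν ξ):
  C₂H₄: 527 − 1(502.2) = 24.77
  O₂: 3380 − 3(502.2) = 1873
  N₂: 12720 (inert)
  CO₂: 0 + 2(502.2) = 1004
  H₂O: 0 + 2(502.2) = 1004
Total out = 16620 kmol/h; y_H₂O = 1004 / 16620 = 0.06043.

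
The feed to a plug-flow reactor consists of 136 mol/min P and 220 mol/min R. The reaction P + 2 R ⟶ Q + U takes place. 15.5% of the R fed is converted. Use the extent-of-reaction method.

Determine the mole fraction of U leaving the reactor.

R reacted = 0.155 × 220 = 34.1 mol/min; ν_R = −2, so ξ = 34.1/2 = 17.05 mol/min.
Outlet amounts (n = n₀ + ν ξ):
  P: 136 − 1(17.05) = 119
  R: 220 − 2(17.05) = 185.9
  Q: 0 + 1(17.05) = 17.05
  U: 0 + 1(17.05) = 17.05
Total out = 338.9 mol/min; y_U = 17.05 / 338.9 = 0.0503.

0.0503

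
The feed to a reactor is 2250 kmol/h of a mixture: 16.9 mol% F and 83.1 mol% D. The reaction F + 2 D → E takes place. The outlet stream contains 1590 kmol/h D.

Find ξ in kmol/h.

ξ = 140 kmol/h

For D: n = n₀ − 2ξ → 1590 = 1870 − 2ξ, giving ξ = 139.9 kmol/h.
Outlet amounts (n = n₀ + ν ξ):
  F: 380.2 − 1(139.9) = 240.4
  D: 1870 − 2(139.9) = 1590
  E: 0 + 1(139.9) = 139.9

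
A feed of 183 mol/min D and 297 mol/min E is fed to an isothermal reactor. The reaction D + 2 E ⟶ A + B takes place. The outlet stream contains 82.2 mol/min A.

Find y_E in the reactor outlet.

0.333

For A: n = n₀ + 1ξ → 82.2 = 0 + 1ξ, giving ξ = 82.2 mol/min.
Outlet amounts (n = n₀ + ν ξ):
  D: 183 − 1(82.2) = 100.8
  E: 297 − 2(82.2) = 132.6
  A: 0 + 1(82.2) = 82.2
  B: 0 + 1(82.2) = 82.2
Total out = 397.8 mol/min; y_E = 132.6 / 397.8 = 0.3333.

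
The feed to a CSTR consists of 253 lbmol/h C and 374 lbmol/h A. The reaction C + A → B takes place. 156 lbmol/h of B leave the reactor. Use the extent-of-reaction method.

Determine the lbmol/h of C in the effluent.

For B: n = n₀ + 1ξ → 156 = 0 + 1ξ, giving ξ = 156 lbmol/h.
Outlet amounts (n = n₀ + ν ξ):
  C: 253 − 1(156) = 97
  A: 374 − 1(156) = 218
  B: 0 + 1(156) = 156

97 lbmol/h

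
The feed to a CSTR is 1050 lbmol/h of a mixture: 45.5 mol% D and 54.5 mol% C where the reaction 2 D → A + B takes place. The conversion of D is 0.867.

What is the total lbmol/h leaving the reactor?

1050 lbmol/h

D reacted = 0.867 × 477.8 = 414.2 lbmol/h; ν_D = −2, so ξ = 414.2/2 = 207.1 lbmol/h.
Outlet amounts (n = n₀ + ν ξ):
  D: 477.8 − 2(207.1) = 63.54
  A: 0 + 1(207.1) = 207.1
  B: 0 + 1(207.1) = 207.1
  C: 572.2 (inert)
Total out = 63.54 + 207.1 + 207.1 + 572.2 = 1050 lbmol/h.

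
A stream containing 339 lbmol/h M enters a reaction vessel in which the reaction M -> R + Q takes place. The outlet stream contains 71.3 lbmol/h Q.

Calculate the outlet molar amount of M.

For Q: n = n₀ + 1ξ → 71.3 = 0 + 1ξ, giving ξ = 71.3 lbmol/h.
Outlet amounts (n = n₀ + ν ξ):
  M: 339 − 1(71.3) = 267.7
  R: 0 + 1(71.3) = 71.3
  Q: 0 + 1(71.3) = 71.3

268 lbmol/h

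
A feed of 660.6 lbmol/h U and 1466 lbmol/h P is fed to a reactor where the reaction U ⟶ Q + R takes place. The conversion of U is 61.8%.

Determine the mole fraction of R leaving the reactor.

U reacted = 0.618 × 660.6 = 408.3 lbmol/h; ν_U = −1, so ξ = 408.3/1 = 408.3 lbmol/h.
Outlet amounts (n = n₀ + ν ξ):
  U: 660.6 − 1(408.3) = 252.3
  Q: 0 + 1(408.3) = 408.3
  R: 0 + 1(408.3) = 408.3
  P: 1466 (inert)
Total out = 2535 lbmol/h; y_R = 408.3 / 2535 = 0.1611.

0.161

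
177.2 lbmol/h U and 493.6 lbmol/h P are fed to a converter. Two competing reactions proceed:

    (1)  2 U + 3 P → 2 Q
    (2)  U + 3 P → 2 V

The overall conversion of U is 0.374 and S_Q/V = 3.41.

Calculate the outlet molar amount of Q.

57.8 lbmol/h

Conversion of U: U consumed = 0.374 × 177.2 = 66.27 lbmol/h = 2ξ₁ + 1ξ₂.
Selectivity: 2ξ₁ / (2ξ₂) = 3.41 → ξ₁ = 3.41 ξ₂.
Substitute: (2·3.41 + 1) ξ₂ = 66.27 → ξ₂ = 8.475 lbmol/h, ξ₁ = 28.9 lbmol/h.
Outlet amounts (n = n₀ + Σ ν·ξ):
  U: 177.2 − 2(28.9) − 1(8.475) = 110.9
  P: 493.6 − 3(28.9) − 3(8.475) = 381.5
  Q: 0 + 2(28.9) = 57.8
  V: 0 + 2(8.475) = 16.95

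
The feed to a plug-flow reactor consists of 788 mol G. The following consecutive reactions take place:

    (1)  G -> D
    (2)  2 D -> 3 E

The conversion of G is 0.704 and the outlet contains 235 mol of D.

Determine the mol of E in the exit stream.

480 mol

Conversion of G: G consumed = 1ξ₁ = 0.704 × 788 → ξ₁ = 554.8 mol.
D balance: n_D = 0 + 1ξ₁ − 2ξ₂ = 235 → ξ₂ = (1·554.8 − 235)/2 = 159.9 mol.
Outlet amounts (n = n₀ + Σ ν·ξ):
  G: 788 − 1(554.8) = 233.2
  D: 0 + 1(554.8) − 2(159.9) = 235
  E: 0 + 3(159.9) = 479.6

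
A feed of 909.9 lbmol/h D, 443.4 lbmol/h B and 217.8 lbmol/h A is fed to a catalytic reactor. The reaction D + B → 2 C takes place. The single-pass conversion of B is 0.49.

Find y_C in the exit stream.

B reacted = 0.49 × 443.4 = 217.3 lbmol/h; ν_B = −1, so ξ = 217.3/1 = 217.3 lbmol/h.
Outlet amounts (n = n₀ + ν ξ):
  D: 909.9 − 1(217.3) = 692.6
  B: 443.4 − 1(217.3) = 226.1
  C: 0 + 2(217.3) = 434.5
  A: 217.8 (inert)
Total out = 1571 lbmol/h; y_C = 434.5 / 1571 = 0.2766.

0.277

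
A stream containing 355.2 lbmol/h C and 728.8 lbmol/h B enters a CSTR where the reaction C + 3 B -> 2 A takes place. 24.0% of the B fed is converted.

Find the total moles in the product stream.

967 lbmol/h

B reacted = 0.24 × 728.8 = 174.9 lbmol/h; ν_B = −3, so ξ = 174.9/3 = 58.3 lbmol/h.
Outlet amounts (n = n₀ + ν ξ):
  C: 355.2 − 1(58.3) = 296.9
  B: 728.8 − 3(58.3) = 553.9
  A: 0 + 2(58.3) = 116.6
Total out = 296.9 + 553.9 + 116.6 = 967.4 lbmol/h.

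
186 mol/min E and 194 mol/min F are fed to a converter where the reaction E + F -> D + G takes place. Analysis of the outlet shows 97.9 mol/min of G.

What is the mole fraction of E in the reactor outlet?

0.232

For G: n = n₀ + 1ξ → 97.9 = 0 + 1ξ, giving ξ = 97.9 mol/min.
Outlet amounts (n = n₀ + ν ξ):
  E: 186 − 1(97.9) = 88.1
  F: 194 − 1(97.9) = 96.1
  D: 0 + 1(97.9) = 97.9
  G: 0 + 1(97.9) = 97.9
Total out = 380 mol/min; y_E = 88.1 / 380 = 0.2318.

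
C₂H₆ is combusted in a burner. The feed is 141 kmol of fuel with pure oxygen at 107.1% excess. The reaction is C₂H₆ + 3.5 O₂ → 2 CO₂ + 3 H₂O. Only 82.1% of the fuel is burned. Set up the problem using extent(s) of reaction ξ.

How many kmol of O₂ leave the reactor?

Stoichiometric O₂ = 3.5 × 141 = 493.5 kmol; O₂ fed = 493.5 × 2.071 = 1022 kmol.
Fuel reacted = 0.821 × 141 → ξ = 115.8 kmol.
Outlet (n = n₀ + ν ξ):
  C₂H₆: 141 − 1(115.8) = 25.24
  O₂: 1022 − 3.5(115.8) = 616.9
  CO₂: 0 + 2(115.8) = 231.5
  H₂O: 0 + 3(115.8) = 347.3

617 kmol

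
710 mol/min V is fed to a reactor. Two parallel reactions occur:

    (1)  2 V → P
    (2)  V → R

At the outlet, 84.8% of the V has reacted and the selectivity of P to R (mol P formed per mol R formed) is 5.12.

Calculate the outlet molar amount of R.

53.6 mol/min

Conversion of V: V consumed = 0.848 × 710 = 602.1 mol/min = 2ξ₁ + 1ξ₂.
Selectivity: 1ξ₁ / (1ξ₂) = 5.12 → ξ₁ = 5.12 ξ₂.
Substitute: (2·5.12 + 1) ξ₂ = 602.1 → ξ₂ = 53.57 mol/min, ξ₁ = 274.3 mol/min.
Outlet amounts (n = n₀ + Σ ν·ξ):
  V: 710 − 2(274.3) − 1(53.57) = 107.9
  P: 0 + 1(274.3) = 274.3
  R: 0 + 1(53.57) = 53.57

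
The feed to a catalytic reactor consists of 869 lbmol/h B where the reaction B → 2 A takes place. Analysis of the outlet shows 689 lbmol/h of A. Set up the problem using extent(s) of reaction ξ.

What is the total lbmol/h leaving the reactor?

For A: n = n₀ + 2ξ → 689 = 0 + 2ξ, giving ξ = 344.5 lbmol/h.
Outlet amounts (n = n₀ + ν ξ):
  B: 869 − 1(344.5) = 524.5
  A: 0 + 2(344.5) = 689
Total out = 524.5 + 689 = 1214 lbmol/h.

1210 lbmol/h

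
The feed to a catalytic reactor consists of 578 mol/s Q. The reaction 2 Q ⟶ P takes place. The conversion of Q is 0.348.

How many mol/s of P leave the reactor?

101 mol/s

Q reacted = 0.348 × 578 = 201.1 mol/s; ν_Q = −2, so ξ = 201.1/2 = 100.6 mol/s.
Outlet amounts (n = n₀ + ν ξ):
  Q: 578 − 2(100.6) = 376.9
  P: 0 + 1(100.6) = 100.6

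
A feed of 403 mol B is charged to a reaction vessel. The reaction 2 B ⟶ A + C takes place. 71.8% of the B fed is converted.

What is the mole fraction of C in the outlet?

B reacted = 0.718 × 403 = 289.4 mol; ν_B = −2, so ξ = 289.4/2 = 144.7 mol.
Outlet amounts (n = n₀ + ν ξ):
  B: 403 − 2(144.7) = 113.6
  A: 0 + 1(144.7) = 144.7
  C: 0 + 1(144.7) = 144.7
Total out = 403 mol; y_C = 144.7 / 403 = 0.359.

0.359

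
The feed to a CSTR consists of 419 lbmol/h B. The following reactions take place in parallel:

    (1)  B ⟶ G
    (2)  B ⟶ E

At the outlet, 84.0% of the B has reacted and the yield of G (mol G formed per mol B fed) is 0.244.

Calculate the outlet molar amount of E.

Yield of G: 1ξ₁ / 419 = 0.244 → ξ₁ = 102.2 lbmol/h.
Conversion of B: 1ξ₁ + 1ξ₂ = 0.84 × 419 = 352 → ξ₂ = 249.7 lbmol/h.
Outlet amounts (n = n₀ + Σ ν·ξ):
  B: 419 − 1(102.2) − 1(249.7) = 67.04
  G: 0 + 1(102.2) = 102.2
  E: 0 + 1(249.7) = 249.7

250 lbmol/h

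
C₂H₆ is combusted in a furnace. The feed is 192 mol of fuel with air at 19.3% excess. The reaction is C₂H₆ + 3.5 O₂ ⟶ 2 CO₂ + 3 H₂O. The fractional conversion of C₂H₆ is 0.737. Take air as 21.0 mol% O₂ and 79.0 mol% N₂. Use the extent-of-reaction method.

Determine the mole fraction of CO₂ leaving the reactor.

Stoichiometric O₂ = 3.5 × 192 = 672 mol; O₂ fed = 672 × 1.193 = 801.7 mol.
N₂ fed = 801.7 × 79/21 = 3016 mol.
Fuel reacted = 0.737 × 192 → ξ = 141.5 mol.
Outlet (n = n₀ + ν ξ):
  C₂H₆: 192 − 1(141.5) = 50.5
  O₂: 801.7 − 3.5(141.5) = 306.4
  N₂: 3016 (inert)
  CO₂: 0 + 2(141.5) = 283
  H₂O: 0 + 3(141.5) = 424.5
Total out = 4080 mol; y_CO₂ = 283 / 4080 = 0.06936.

0.0694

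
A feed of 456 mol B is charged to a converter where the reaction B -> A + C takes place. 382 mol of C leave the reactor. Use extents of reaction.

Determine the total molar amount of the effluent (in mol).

838 mol

For C: n = n₀ + 1ξ → 382 = 0 + 1ξ, giving ξ = 382 mol.
Outlet amounts (n = n₀ + ν ξ):
  B: 456 − 1(382) = 74
  A: 0 + 1(382) = 382
  C: 0 + 1(382) = 382
Total out = 74 + 382 + 382 = 838 mol.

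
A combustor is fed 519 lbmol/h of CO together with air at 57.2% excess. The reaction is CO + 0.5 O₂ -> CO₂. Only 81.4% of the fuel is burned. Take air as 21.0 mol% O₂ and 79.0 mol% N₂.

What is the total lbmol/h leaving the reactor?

2250 lbmol/h

Stoichiometric O₂ = 0.5 × 519 = 259.5 lbmol/h; O₂ fed = 259.5 × 1.572 = 407.9 lbmol/h.
N₂ fed = 407.9 × 79/21 = 1535 lbmol/h.
Fuel reacted = 0.814 × 519 → ξ = 422.5 lbmol/h.
Outlet (n = n₀ + ν ξ):
  CO: 519 − 1(422.5) = 96.53
  O₂: 407.9 − 0.5(422.5) = 196.7
  N₂: 1535 (inert)
  CO₂: 0 + 1(422.5) = 422.5
Total out = 96.53 + 196.7 + 1535 + 422.5 = 2250 lbmol/h.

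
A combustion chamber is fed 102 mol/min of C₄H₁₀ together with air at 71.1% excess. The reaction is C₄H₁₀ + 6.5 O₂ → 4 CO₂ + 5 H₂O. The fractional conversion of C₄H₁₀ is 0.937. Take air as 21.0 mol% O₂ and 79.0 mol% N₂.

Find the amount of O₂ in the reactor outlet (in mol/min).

Stoichiometric O₂ = 6.5 × 102 = 663 mol/min; O₂ fed = 663 × 1.711 = 1134 mol/min.
N₂ fed = 1134 × 79/21 = 4267 mol/min.
Fuel reacted = 0.937 × 102 → ξ = 95.57 mol/min.
Outlet (n = n₀ + ν ξ):
  C₄H₁₀: 102 − 1(95.57) = 6.426
  O₂: 1134 − 6.5(95.57) = 513.2
  N₂: 4267 (inert)
  CO₂: 0 + 4(95.57) = 382.3
  H₂O: 0 + 5(95.57) = 477.9

513 mol/min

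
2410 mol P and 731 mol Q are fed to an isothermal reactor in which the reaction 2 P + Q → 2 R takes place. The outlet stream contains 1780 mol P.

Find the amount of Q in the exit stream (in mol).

For P: n = n₀ − 2ξ → 1780 = 2410 − 2ξ, giving ξ = 315 mol.
Outlet amounts (n = n₀ + ν ξ):
  P: 2410 − 2(315) = 1780
  Q: 731 − 1(315) = 416
  R: 0 + 2(315) = 630

416 mol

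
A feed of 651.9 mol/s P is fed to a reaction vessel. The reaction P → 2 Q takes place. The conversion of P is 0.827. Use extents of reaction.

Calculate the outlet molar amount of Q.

P reacted = 0.827 × 651.9 = 539.1 mol/s; ν_P = −1, so ξ = 539.1/1 = 539.1 mol/s.
Outlet amounts (n = n₀ + ν ξ):
  P: 651.9 − 1(539.1) = 112.8
  Q: 0 + 2(539.1) = 1078

1080 mol/s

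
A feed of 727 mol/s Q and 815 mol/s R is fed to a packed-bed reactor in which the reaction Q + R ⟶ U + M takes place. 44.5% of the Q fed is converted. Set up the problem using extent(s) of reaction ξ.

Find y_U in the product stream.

0.21

Q reacted = 0.445 × 727 = 323.5 mol/s; ν_Q = −1, so ξ = 323.5/1 = 323.5 mol/s.
Outlet amounts (n = n₀ + ν ξ):
  Q: 727 − 1(323.5) = 403.5
  R: 815 − 1(323.5) = 491.5
  U: 0 + 1(323.5) = 323.5
  M: 0 + 1(323.5) = 323.5
Total out = 1542 mol/s; y_U = 323.5 / 1542 = 0.2098.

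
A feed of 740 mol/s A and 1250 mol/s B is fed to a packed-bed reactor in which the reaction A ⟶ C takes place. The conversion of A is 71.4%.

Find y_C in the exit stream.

0.266

A reacted = 0.714 × 740 = 528.4 mol/s; ν_A = −1, so ξ = 528.4/1 = 528.4 mol/s.
Outlet amounts (n = n₀ + ν ξ):
  A: 740 − 1(528.4) = 211.6
  C: 0 + 1(528.4) = 528.4
  B: 1250 (inert)
Total out = 1990 mol/s; y_C = 528.4 / 1990 = 0.2655.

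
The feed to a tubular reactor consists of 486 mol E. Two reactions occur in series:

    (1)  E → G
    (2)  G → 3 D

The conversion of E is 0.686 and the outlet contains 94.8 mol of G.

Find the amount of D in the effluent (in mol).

Conversion of E: E consumed = 1ξ₁ = 0.686 × 486 → ξ₁ = 333.4 mol.
G balance: n_G = 0 + 1ξ₁ − 1ξ₂ = 94.8 → ξ₂ = (1·333.4 − 94.8)/1 = 238.6 mol.
Outlet amounts (n = n₀ + Σ ν·ξ):
  E: 486 − 1(333.4) = 152.6
  G: 0 + 1(333.4) − 1(238.6) = 94.8
  D: 0 + 3(238.6) = 715.8

716 mol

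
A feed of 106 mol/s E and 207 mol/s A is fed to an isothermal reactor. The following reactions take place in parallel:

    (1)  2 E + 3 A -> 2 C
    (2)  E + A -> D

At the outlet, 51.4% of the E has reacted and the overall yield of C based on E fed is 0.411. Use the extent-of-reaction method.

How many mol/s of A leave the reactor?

Yield of C: 2ξ₁ / 106 = 0.411 → ξ₁ = 21.78 mol/s.
Conversion of E: 2ξ₁ + 1ξ₂ = 0.514 × 106 = 54.48 → ξ₂ = 10.92 mol/s.
Outlet amounts (n = n₀ + Σ ν·ξ):
  E: 106 − 2(21.78) − 1(10.92) = 51.52
  A: 207 − 3(21.78) − 1(10.92) = 130.7
  C: 0 + 2(21.78) = 43.57
  D: 0 + 1(10.92) = 10.92

131 mol/s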